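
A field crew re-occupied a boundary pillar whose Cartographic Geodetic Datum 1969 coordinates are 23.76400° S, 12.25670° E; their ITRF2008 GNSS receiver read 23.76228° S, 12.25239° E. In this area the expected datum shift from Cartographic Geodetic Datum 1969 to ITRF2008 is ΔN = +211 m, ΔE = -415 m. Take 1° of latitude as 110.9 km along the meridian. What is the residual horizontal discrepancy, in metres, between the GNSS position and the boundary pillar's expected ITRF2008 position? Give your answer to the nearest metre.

30 m

Observed coordinate differences: Δφ = +0.00172°, Δλ = -0.00431°.
Converting to metres (1° lat = 110900 m, cos φ = 0.915213): observed ΔN = 190.7 m, observed ΔE = -437.5 m.
Subtracting the expected shift leaves a residual of 190.7 − (211) = -20.3 m north and -437.5 − (-415) = -22.5 m east.
Residual distance = √((-20.3)² + (-22.5)²) = 30.2 m.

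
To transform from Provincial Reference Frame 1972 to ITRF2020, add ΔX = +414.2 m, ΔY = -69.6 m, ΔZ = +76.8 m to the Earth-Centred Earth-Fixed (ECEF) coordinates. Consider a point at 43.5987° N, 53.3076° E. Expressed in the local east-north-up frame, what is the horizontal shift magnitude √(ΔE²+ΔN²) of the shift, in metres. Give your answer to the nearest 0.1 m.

381.5 m

At φ = 43.5987°, λ = 53.3076°: sin φ = 0.689603, cos φ = 0.724188, sin λ = 0.801855, cos λ = 0.597519.
ΔE = −sin λ·ΔX + cos λ·ΔY = −(0.801855)·(414.2) + (0.597519)·(-69.6) = -373.72 m.
ΔN = −sin φ cos λ·ΔX − sin φ sin λ·ΔY + cos φ·ΔZ = −(0.689603)(0.597519)(414.2) − (0.689603)(0.801855)(-69.6) + (0.724188)(76.8) = -76.57 m.
Horizontal magnitude = √(ΔE² + ΔN²) = √((-373.72)² + (-76.57)²) = 381.48 m.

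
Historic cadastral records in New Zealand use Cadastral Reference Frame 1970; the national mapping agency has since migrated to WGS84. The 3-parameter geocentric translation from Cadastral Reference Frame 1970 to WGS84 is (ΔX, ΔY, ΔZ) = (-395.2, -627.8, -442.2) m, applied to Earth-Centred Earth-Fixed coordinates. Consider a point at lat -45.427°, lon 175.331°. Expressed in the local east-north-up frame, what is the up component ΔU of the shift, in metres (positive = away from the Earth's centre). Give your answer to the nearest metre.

The local up (radial) axis is (cos φ cos λ, cos φ sin λ, sin φ), giving ΔU = 276.438 − 35.865 + 315.004 = 555.58 m.

ΔU = 556 m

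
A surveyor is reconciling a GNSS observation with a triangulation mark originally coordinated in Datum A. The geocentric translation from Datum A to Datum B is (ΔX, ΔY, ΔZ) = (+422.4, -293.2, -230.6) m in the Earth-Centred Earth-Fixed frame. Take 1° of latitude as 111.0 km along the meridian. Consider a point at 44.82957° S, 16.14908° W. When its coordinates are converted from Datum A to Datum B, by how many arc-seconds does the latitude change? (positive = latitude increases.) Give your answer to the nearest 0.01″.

Δφ = 5.84″

sin φ = -0.705000, cos φ = 0.709207, sin λ = -0.278138, cos λ = 0.960541.
North component: ΔN = −sin φ cos λ·ΔX − sin φ sin λ·ΔY + cos φ·ΔZ = −(-0.705000)(0.960541)(422.4) − (-0.705000)(-0.278138)(-293.2) + (0.709207)(-230.6) = 179.99 m.
1° of latitude spans 111000 m, so Δφ = 179.99 / 111000 × 3600 = 5.838″.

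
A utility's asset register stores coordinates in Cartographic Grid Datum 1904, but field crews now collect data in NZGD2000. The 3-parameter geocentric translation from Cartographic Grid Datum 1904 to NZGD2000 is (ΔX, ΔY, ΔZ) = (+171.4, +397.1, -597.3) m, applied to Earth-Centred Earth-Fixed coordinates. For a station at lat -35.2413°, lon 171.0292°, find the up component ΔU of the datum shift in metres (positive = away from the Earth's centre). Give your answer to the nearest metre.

ΔU = 257 m

At φ = -35.2413°, λ = 171.0292°: sin φ = -0.577021, cos φ = 0.816729, sin λ = 0.155931, cos λ = -0.987768.
ΔU = cos φ cos λ·ΔX + cos φ sin λ·ΔY + sin φ·ΔZ = (0.816729)(-0.987768)(171.4) + (0.816729)(0.155931)(397.1) + (-0.577021)(-597.3) = 256.95 m.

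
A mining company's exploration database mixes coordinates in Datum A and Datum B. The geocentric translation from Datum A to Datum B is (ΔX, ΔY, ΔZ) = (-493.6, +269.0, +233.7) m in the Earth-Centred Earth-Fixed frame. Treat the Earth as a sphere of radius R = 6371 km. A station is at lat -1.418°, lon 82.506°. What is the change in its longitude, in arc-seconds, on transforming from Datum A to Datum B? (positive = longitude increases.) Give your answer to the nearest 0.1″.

Δλ = 17.0″

sin φ = -0.024746, cos φ = 0.999694, sin λ = 0.991459, cos λ = 0.130422.
East component: ΔE = −sin λ·ΔX + cos λ·ΔY = −(0.991459)(-493.6) + (0.130422)(269.0) = 524.47 m.
1° of latitude spans πR/180 = 111195 m; at latitude φ, 1° of longitude spans that × cos φ = 111160.9 m, so Δλ = 524.47 / 111160.9 × 3600 = 16.985″.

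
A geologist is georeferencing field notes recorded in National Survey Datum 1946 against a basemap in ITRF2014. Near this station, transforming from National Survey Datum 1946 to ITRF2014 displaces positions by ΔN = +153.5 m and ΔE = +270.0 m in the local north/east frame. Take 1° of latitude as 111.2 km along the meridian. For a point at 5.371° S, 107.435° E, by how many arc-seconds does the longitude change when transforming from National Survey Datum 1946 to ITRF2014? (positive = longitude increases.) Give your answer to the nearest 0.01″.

At latitude -5.371°, cos φ = 0.995609.
1° of longitude at this latitude = 111.2 × cos φ = 110.71 km, so Δλ = 270.0 / 110711.8 = 0.0024388° = 8.780″.

Δλ = 8.78″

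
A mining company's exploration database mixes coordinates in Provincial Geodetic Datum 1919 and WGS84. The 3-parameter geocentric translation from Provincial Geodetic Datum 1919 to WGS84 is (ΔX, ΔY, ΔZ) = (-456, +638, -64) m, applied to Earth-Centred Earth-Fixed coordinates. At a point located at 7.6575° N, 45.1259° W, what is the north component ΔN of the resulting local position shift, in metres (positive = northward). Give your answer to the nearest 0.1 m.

ΔN = 39.7 m

At φ = 7.6575°, λ = -45.1259°: sin φ = 0.133251, cos φ = 0.991082, sin λ = -0.708659, cos λ = 0.705551.
ΔN = −sin φ cos λ·ΔX − sin φ sin λ·ΔY + cos φ·ΔZ = −(0.133251)(0.705551)(-456) − (0.133251)(-0.708659)(638) + (0.991082)(-64) = 39.69 m.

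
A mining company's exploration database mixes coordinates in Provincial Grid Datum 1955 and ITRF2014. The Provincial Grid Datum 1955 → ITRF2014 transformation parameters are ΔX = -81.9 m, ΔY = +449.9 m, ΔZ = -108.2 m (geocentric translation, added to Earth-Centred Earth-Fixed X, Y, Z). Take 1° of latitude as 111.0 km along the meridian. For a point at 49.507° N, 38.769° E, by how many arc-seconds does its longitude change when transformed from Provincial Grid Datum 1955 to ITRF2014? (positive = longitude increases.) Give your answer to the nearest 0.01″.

Δλ = 20.08″

sin φ = 0.760485, cos φ = 0.649355, sin λ = 0.626182, cos λ = 0.779677.
East component: ΔE = −sin λ·ΔX + cos λ·ΔY = −(0.626182)(-81.9) + (0.779677)(449.9) = 402.06 m.
1° of latitude spans 111000 m; at latitude φ, 1° of longitude spans that × cos φ = 72078.4 m, so Δλ = 402.06 / 72078.4 × 3600 = 20.081″.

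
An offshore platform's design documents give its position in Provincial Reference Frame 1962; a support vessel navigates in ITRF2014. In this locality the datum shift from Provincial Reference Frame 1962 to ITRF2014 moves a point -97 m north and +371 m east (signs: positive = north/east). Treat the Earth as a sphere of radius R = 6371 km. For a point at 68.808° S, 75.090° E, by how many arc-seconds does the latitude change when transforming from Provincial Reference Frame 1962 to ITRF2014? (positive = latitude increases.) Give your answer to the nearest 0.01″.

Δφ = -3.14″

On a sphere of radius R, 1 rad of latitude = R, so Δφ = ΔN / R = -97.0 / 6371000 = -1.5225e-05 rad = -3.140″.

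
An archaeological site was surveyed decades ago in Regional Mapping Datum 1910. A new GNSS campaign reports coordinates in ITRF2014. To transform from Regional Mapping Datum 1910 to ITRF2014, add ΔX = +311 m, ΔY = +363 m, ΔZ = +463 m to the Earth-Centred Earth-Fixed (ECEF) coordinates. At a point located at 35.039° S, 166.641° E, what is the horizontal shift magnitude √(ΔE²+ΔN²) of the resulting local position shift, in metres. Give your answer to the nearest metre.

The local east axis at (φ, λ) is (−sin λ, cos λ, 0), so ΔE = −sin(166.641°)·311 + cos(166.641°)·363 = -425.03 m.
The local north axis is (−sin φ cos λ, −sin φ sin λ, cos φ), giving ΔN = -173.724 + 48.154 + 379.087 = 253.52 m.
Horizontal magnitude = √(ΔE² + ΔN²) = √((-425.03)² + 253.52²) = 494.90 m.

495 m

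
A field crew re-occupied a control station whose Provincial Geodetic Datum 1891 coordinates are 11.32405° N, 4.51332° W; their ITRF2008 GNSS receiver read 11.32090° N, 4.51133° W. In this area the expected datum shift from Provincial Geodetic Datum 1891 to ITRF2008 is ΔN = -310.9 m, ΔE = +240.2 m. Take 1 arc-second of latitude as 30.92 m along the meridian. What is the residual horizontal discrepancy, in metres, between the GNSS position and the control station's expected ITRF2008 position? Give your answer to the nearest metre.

Observed coordinate differences: Δφ = -0.00315°, Δλ = +0.00199°.
Converting to metres (1° lat = 111312 m, cos φ = 0.980532): observed ΔN = -350.6 m, observed ΔE = 217.2 m.
Subtracting the expected shift leaves a residual of -350.6 − (-310.9) = -39.7 m north and 217.2 − (240.2) = -23.0 m east.
Residual distance = √((-39.7)² + (-23.0)²) = 45.9 m.

46 m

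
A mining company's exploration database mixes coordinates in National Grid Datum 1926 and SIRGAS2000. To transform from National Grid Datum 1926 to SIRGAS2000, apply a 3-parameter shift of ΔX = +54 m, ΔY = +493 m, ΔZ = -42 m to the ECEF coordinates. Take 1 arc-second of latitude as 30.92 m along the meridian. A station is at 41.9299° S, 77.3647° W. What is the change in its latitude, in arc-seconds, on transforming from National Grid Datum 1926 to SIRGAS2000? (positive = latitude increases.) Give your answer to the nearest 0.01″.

sin φ = -0.668221, cos φ = 0.743963, sin λ = -0.975782, cos λ = 0.218744.
North component: ΔN = −sin φ cos λ·ΔX − sin φ sin λ·ΔY + cos φ·ΔZ = −(-0.668221)(0.218744)(54) − (-0.668221)(-0.975782)(493) + (0.743963)(-42) = -344.81 m.
1° of latitude spans 3600 × 30.92 = 111312 m, so Δφ = -344.81 / 111312 × 3600 = -11.152″.

Δφ = -11.15″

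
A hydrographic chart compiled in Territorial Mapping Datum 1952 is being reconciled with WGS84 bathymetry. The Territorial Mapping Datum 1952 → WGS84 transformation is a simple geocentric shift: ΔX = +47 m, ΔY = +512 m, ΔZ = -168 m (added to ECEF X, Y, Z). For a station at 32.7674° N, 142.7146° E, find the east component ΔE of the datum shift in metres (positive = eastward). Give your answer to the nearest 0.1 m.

The local east axis at (φ, λ) is (−sin λ, cos λ, 0), so ΔE = −sin(142.7146°)·47 + cos(142.7146°)·512 = -435.83 m.

ΔE = -435.8 m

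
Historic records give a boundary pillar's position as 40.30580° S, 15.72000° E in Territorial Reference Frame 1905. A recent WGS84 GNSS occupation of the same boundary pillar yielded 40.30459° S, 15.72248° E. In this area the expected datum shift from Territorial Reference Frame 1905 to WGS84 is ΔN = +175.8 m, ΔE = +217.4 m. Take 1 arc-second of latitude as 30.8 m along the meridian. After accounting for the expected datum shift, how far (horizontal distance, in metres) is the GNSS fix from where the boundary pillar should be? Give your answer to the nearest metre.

Observed coordinate differences: Δφ = +0.00121°, Δλ = +0.00248°.
Converting to metres (1° lat = 110880 m, cos φ = 0.762603): observed ΔN = 134.2 m, observed ΔE = 209.7 m.
Subtracting the expected shift leaves a residual of 134.2 − (175.8) = -41.6 m north and 209.7 − (217.4) = -7.7 m east.
Residual distance = √((-41.6)² + (-7.7)²) = 42.3 m.

42 m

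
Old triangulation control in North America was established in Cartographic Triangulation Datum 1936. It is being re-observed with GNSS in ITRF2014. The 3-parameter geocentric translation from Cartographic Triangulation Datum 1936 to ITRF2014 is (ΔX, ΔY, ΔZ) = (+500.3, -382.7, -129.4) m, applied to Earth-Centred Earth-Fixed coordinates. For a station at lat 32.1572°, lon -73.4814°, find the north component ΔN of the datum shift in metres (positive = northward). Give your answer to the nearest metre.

At φ = 32.1572°, λ = -73.4814°: sin φ = 0.532244, cos φ = 0.846591, sin λ = -0.958727, cos λ = 0.284327.
ΔN = −sin φ cos λ·ΔX − sin φ sin λ·ΔY + cos φ·ΔZ = −(0.532244)(0.284327)(500.3) − (0.532244)(-0.958727)(-382.7) + (0.846591)(-129.4) = -380.54 m.

ΔN = -381 m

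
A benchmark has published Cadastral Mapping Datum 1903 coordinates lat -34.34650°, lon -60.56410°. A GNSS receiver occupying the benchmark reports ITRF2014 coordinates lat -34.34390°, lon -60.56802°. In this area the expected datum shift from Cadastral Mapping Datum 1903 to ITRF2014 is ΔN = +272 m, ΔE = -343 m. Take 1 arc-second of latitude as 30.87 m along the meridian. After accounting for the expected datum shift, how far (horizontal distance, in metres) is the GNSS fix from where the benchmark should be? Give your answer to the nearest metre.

Observed coordinate differences: Δφ = +0.00260°, Δλ = -0.00392°.
Converting to metres (1° lat = 111132 m, cos φ = 0.825641): observed ΔN = 288.9 m, observed ΔE = -359.7 m.
Subtracting the expected shift leaves a residual of 288.9 − (272) = 16.9 m north and -359.7 − (-343) = -16.7 m east.
Residual distance = √(16.9² + (-16.7)²) = 23.8 m.

24 m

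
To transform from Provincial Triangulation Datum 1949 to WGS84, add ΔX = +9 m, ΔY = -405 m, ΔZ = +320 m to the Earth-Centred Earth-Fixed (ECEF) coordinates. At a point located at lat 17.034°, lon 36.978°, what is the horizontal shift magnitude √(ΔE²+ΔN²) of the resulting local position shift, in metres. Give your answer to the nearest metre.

499 m

The local east axis at (φ, λ) is (−sin λ, cos λ, 0), so ΔE = −sin(36.978°)·9 + cos(36.978°)·(-405) = -328.95 m.
The local north axis is (−sin φ cos λ, −sin φ sin λ, cos φ), giving ΔN = -2.106 + 71.363 + 305.962 = 375.22 m.
Horizontal magnitude = √(ΔE² + ΔN²) = √((-328.95)² + 375.22²) = 499.00 m.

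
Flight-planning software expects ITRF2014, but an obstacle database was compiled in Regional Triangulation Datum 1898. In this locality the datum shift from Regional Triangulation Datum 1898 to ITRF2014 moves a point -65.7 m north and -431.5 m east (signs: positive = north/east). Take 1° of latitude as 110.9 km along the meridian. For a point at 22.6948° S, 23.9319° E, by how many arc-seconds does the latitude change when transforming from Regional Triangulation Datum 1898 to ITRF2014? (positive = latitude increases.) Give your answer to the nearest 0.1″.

1° of latitude = 110.9 km, so Δφ = -65.7 / 110900 = -0.0005924° = -2.133″.

Δφ = -2.1″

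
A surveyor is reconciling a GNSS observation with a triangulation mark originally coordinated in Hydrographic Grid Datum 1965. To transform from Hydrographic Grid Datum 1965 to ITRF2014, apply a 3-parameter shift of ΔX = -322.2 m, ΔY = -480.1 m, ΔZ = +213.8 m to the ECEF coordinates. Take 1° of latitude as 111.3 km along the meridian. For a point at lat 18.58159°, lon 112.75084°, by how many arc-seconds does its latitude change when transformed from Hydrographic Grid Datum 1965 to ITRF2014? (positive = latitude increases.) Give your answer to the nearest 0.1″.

sin φ = 0.318655, cos φ = 0.947871, sin λ = 0.922195, cos λ = -0.386724.
North component: ΔN = −sin φ cos λ·ΔX − sin φ sin λ·ΔY + cos φ·ΔZ = −(0.318655)(-0.386724)(-322.2) − (0.318655)(0.922195)(-480.1) + (0.947871)(213.8) = 304.03 m.
1° of latitude spans 111300 m, so Δφ = 304.03 / 111300 × 3600 = 9.834″.

Δφ = 9.8″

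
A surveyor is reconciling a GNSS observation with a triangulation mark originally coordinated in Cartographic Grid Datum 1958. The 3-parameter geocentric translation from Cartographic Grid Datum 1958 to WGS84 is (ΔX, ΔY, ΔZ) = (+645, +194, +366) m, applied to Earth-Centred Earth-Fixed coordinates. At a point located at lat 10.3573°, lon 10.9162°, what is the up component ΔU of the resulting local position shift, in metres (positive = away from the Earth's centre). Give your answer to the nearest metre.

At φ = 10.3573°, λ = 10.9162°: sin φ = 0.179786, cos φ = 0.983706, sin λ = 0.189373, cos λ = 0.981905.
ΔU = cos φ cos λ·ΔX + cos φ sin λ·ΔY + sin φ·ΔZ = (0.983706)(0.981905)(645) + (0.983706)(0.189373)(194) + (0.179786)(366) = 724.95 m.

ΔU = 725 m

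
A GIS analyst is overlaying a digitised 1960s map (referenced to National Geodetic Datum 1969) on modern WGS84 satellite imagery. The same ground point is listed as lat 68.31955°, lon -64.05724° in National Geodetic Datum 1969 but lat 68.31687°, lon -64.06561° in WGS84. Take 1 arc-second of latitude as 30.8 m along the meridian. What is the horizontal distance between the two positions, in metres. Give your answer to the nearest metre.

Δφ = 68.31687° − 68.31955° = -0.00268°; Δλ = -64.06561° − -64.05724° = -0.00837°.
1° of latitude = 3600 × 30.80 = 110880 m.
ΔN = Δφ × 110880 = -297.2 m; ΔE = Δλ × 110880 × cos(68.31955°) = -0.00837 × 110880 × 0.369430 = -342.9 m.
Distance = √(ΔE² + ΔN²) = √((-342.9)² + (-297.2)²) = 453.7 m.

454 m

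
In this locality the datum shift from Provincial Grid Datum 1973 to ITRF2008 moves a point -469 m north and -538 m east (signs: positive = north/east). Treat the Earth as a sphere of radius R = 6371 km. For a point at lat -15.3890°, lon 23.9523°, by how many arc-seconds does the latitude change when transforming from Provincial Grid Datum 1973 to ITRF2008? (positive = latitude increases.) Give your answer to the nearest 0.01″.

On a sphere of radius R, 1 rad of latitude = R, so Δφ = ΔN / R = -469.0 / 6371000 = -7.3615e-05 rad = -15.184″.

Δφ = -15.18″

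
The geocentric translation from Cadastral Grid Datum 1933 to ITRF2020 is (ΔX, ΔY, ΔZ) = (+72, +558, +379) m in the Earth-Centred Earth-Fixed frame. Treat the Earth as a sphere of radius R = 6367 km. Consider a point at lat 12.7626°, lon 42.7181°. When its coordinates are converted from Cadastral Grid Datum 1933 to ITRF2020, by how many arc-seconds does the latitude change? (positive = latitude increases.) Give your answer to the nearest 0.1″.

sin φ = 0.220912, cos φ = 0.975294, sin λ = 0.678392, cos λ = 0.734700.
North component: ΔN = −sin φ cos λ·ΔX − sin φ sin λ·ΔY + cos φ·ΔZ = −(0.220912)(0.734700)(72) − (0.220912)(0.678392)(558) + (0.975294)(379) = 274.33 m.
1° of latitude spans πR/180 = 111125 m, so Δφ = 274.33 / 111125 × 3600 = 8.887″.

Δφ = 8.9″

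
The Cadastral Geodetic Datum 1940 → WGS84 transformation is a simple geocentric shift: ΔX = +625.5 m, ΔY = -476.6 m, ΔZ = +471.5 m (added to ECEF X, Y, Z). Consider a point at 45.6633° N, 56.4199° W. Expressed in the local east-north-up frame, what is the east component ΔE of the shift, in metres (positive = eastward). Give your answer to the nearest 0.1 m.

ΔE = 257.5 m

The local east axis at (φ, λ) is (−sin λ, cos λ, 0), so ΔE = −sin(-56.4199°)·625.5 + cos(-56.4199°)·(-476.6) = 257.50 m.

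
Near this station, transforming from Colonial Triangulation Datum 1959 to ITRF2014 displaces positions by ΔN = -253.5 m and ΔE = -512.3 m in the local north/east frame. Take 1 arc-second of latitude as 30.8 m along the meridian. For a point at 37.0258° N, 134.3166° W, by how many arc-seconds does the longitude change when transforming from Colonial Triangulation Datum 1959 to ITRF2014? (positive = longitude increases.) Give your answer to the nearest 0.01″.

At latitude 37.0258°, cos φ = 0.798364.
1″ of longitude at this latitude = 30.80 × cos φ = 24.5896 m, so Δλ = -512.3 / 24.5896 = -20.834″.

Δλ = -20.83″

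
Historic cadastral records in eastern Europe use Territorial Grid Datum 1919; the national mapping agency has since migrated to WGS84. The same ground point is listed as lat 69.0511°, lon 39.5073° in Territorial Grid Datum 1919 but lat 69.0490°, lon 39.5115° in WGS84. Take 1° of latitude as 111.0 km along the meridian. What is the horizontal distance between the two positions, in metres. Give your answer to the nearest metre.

287 m

Δφ = 69.0490° − 69.0511° = -0.0021°; Δλ = 39.5115° − 39.5073° = +0.0042°.
ΔN = Δφ × 111000 = -233.1 m; ΔE = Δλ × 111000 × cos(69.0511°) = +0.0042 × 111000 × 0.357535 = 166.7 m.
Distance = √(ΔE² + ΔN²) = √(166.7² + (-233.1)²) = 286.6 m.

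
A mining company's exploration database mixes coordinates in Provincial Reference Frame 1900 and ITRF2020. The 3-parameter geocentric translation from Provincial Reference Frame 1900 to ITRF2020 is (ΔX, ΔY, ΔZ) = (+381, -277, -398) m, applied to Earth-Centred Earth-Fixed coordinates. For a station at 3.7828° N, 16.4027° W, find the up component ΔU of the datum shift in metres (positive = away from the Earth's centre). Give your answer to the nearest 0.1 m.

At φ = 3.7828°, λ = -16.4027°: sin φ = 0.065974, cos φ = 0.997821, sin λ = -0.282387, cos λ = 0.959301.
ΔU = cos φ cos λ·ΔX + cos φ sin λ·ΔY + sin φ·ΔZ = (0.997821)(0.959301)(381) + (0.997821)(-0.282387)(-277) + (0.065974)(-398) = 416.49 m.

ΔU = 416.5 m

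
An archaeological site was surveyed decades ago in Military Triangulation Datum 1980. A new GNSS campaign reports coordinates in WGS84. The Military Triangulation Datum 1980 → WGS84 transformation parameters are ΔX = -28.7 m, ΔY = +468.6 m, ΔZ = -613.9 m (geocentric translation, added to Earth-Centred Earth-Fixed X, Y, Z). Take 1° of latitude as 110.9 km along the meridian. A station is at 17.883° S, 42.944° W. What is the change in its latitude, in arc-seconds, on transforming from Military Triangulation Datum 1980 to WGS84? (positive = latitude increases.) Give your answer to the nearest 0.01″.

Δφ = -22.36″

sin φ = -0.307074, cos φ = 0.951686, sin λ = -0.681283, cos λ = 0.732020.
North component: ΔN = −sin φ cos λ·ΔX − sin φ sin λ·ΔY + cos φ·ΔZ = −(-0.307074)(0.732020)(-28.7) − (-0.307074)(-0.681283)(468.6) + (0.951686)(-613.9) = -688.72 m.
1° of latitude spans 110900 m, so Δφ = -688.72 / 110900 × 3600 = -22.357″.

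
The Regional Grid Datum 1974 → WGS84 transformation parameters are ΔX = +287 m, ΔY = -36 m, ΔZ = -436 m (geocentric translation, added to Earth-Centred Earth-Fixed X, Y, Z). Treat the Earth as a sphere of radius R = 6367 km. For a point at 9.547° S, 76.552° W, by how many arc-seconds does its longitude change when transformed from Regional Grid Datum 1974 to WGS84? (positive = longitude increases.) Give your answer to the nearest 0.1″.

sin φ = -0.165857, cos φ = 0.986150, sin λ = -0.972581, cos λ = 0.232563.
East component: ΔE = −sin λ·ΔX + cos λ·ΔY = −(-0.972581)(287) + (0.232563)(-36) = 270.76 m.
1° of latitude spans πR/180 = 111125 m; at latitude φ, 1° of longitude spans that × cos φ = 109586.0 m, so Δλ = 270.76 / 109586.0 × 3600 = 8.895″.

Δλ = 8.9″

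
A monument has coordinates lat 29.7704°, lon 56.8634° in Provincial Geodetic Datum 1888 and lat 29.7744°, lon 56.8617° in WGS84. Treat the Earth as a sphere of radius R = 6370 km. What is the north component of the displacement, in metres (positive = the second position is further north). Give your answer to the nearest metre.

Δφ = 29.7744° − 29.7704° = +0.0040°; Δλ = 56.8617° − 56.8634° = -0.0017°.
1° along a meridian = πR/180 = 111177 m.
ΔN = Δφ × 111177 = 444.7 m; ΔE = Δλ × 111177 × cos(29.7704°) = -0.0017 × 111177 × 0.868022 = -164.1 m.

ΔN = 445 m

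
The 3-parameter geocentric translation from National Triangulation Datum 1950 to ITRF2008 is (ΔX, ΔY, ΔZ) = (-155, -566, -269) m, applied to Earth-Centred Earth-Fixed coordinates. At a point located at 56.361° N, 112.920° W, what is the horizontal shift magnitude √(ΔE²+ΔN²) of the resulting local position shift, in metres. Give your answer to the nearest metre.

638 m

At φ = 56.361°, λ = -112.920°: sin φ = 0.832544, cos φ = 0.553958, sin λ = -0.921050, cos λ = -0.389445.
ΔE = −sin λ·ΔX + cos λ·ΔY = −(-0.921050)·(-155) + (-0.389445)·(-566) = 77.66 m.
ΔN = −sin φ cos λ·ΔX − sin φ sin λ·ΔY + cos φ·ΔZ = −(0.832544)(-0.389445)(-155) − (0.832544)(-0.921050)(-566) + (0.553958)(-269) = -633.29 m.
Horizontal magnitude = √(ΔE² + ΔN²) = √(77.66² + (-633.29)²) = 638.03 m.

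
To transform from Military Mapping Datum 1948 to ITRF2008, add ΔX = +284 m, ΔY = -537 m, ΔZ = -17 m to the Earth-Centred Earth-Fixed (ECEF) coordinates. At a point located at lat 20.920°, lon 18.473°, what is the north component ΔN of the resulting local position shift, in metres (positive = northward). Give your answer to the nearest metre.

ΔN = -51 m

At φ = 20.920°, λ = 18.473°: sin φ = 0.357064, cos φ = 0.934080, sin λ = 0.316858, cos λ = 0.948473.
ΔN = −sin φ cos λ·ΔX − sin φ sin λ·ΔY + cos φ·ΔZ = −(0.357064)(0.948473)(284) − (0.357064)(0.316858)(-537) + (0.934080)(-17) = -51.31 m.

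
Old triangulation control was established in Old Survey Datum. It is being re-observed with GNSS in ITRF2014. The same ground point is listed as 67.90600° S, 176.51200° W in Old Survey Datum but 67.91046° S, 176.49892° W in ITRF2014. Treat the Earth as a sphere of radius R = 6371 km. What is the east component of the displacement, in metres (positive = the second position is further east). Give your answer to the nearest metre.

ΔE = 547 m

Δφ = -67.91046° − -67.90600° = -0.00446°; Δλ = -176.49892° − -176.51200° = +0.01308°.
1° along a meridian = πR/180 = 111195 m.
ΔN = Δφ × 111195 = -495.9 m; ΔE = Δλ × 111195 × cos(-67.90600°) = +0.01308 × 111195 × 0.376127 = 547.1 m.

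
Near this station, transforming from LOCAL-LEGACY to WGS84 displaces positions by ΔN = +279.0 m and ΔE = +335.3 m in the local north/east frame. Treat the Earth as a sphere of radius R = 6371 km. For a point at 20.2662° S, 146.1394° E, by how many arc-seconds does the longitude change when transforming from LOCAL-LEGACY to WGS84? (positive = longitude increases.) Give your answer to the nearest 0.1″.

At latitude -20.2662°, cos φ = 0.938093.
One radian of longitude at latitude φ spans R cos φ, so Δλ = ΔE / (R cos φ) = 335.3 / (6371000 × 0.938093) = 5.6102e-05 rad = 11.572″.

Δλ = 11.6″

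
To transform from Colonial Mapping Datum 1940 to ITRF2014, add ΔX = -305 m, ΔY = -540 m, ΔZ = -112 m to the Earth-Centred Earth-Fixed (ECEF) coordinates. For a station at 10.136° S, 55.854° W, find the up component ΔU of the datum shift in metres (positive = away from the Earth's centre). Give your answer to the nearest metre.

At φ = -10.136°, λ = -55.854°: sin φ = -0.175985, cos φ = 0.984393, sin λ = -0.827610, cos λ = 0.561304.
ΔU = cos φ cos λ·ΔX + cos φ sin λ·ΔY + sin φ·ΔZ = (0.984393)(0.561304)(-305) + (0.984393)(-0.827610)(-540) + (-0.175985)(-112) = 291.12 m.

ΔU = 291 m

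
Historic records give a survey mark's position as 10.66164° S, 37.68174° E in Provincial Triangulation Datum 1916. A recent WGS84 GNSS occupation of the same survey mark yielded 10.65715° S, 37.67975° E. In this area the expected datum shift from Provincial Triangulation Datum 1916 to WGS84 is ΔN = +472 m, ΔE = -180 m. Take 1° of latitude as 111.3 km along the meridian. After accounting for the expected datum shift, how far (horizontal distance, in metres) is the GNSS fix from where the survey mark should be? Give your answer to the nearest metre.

Observed coordinate differences: Δφ = +0.00449°, Δλ = -0.00199°.
Converting to metres (1° lat = 111300 m, cos φ = 0.982737): observed ΔN = 499.7 m, observed ΔE = -217.7 m.
Subtracting the expected shift leaves a residual of 499.7 − (472) = 27.7 m north and -217.7 − (-180) = -37.7 m east.
Residual distance = √(27.7² + (-37.7)²) = 46.8 m.

47 m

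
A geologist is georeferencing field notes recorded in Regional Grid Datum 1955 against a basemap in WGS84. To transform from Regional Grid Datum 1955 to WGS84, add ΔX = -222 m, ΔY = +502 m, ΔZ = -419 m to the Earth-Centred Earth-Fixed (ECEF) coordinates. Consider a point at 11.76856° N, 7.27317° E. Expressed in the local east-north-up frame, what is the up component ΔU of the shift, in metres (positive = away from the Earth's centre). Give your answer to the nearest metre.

At φ = 11.76856°, λ = 7.27317°: sin φ = 0.203959, cos φ = 0.978979, sin λ = 0.126600, cos λ = 0.991954.
ΔU = cos φ cos λ·ΔX + cos φ sin λ·ΔY + sin φ·ΔZ = (0.978979)(0.991954)(-222) + (0.978979)(0.126600)(502) + (0.203959)(-419) = -238.83 m.

ΔU = -239 m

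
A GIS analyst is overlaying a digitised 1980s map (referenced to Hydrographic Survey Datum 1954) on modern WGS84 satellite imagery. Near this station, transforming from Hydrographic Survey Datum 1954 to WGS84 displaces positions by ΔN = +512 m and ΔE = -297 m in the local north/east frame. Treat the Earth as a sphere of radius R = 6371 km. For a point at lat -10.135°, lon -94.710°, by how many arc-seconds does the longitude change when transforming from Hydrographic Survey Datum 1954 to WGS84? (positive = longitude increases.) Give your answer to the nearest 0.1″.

At latitude -10.135°, cos φ = 0.984396.
One radian of longitude at latitude φ spans R cos φ, so Δλ = ΔE / (R cos φ) = -297.0 / (6371000 × 0.984396) = -4.7356e-05 rad = -9.768″.

Δλ = -9.8″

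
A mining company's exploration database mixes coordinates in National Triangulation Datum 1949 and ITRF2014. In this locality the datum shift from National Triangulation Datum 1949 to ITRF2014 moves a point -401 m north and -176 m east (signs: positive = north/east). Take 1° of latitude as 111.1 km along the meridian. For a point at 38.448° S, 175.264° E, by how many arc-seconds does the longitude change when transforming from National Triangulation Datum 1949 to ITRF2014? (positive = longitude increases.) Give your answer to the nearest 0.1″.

Δλ = -7.3″

At latitude -38.448°, cos φ = 0.783173.
1° of longitude at this latitude = 111.1 × cos φ = 87.01 km, so Δλ = -176.0 / 87010.5 = -0.0020227° = -7.282″.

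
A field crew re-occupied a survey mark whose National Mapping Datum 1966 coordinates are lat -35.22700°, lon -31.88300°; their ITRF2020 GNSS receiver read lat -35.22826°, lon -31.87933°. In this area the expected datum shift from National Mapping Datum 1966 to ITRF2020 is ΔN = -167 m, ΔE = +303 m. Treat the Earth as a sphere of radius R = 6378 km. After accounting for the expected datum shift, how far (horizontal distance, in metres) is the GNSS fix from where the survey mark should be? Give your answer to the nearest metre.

Observed coordinate differences: Δφ = -0.00126°, Δλ = +0.00367°.
Converting to metres (1° lat = 111317 m, cos φ = 0.816873): observed ΔN = -140.3 m, observed ΔE = 333.7 m.
Subtracting the expected shift leaves a residual of -140.3 − (-167) = 26.7 m north and 333.7 − (303) = 30.7 m east.
Residual distance = √(26.7² + 30.7²) = 40.7 m.

41 m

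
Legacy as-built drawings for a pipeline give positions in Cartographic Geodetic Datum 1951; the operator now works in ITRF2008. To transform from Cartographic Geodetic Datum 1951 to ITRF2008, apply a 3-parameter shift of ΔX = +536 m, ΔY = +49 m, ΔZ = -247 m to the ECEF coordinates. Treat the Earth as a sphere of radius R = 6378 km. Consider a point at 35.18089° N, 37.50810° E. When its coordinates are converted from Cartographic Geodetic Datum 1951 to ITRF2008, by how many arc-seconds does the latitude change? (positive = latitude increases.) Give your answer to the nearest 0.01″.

Δφ = -15.01″

sin φ = 0.576160, cos φ = 0.817337, sin λ = 0.608874, cos λ = 0.793267.
North component: ΔN = −sin φ cos λ·ΔX − sin φ sin λ·ΔY + cos φ·ΔZ = −(0.576160)(0.793267)(536) − (0.576160)(0.608874)(49) + (0.817337)(-247) = -464.05 m.
1° of latitude spans πR/180 = 111317 m, so Δφ = -464.05 / 111317 × 3600 = -15.007″.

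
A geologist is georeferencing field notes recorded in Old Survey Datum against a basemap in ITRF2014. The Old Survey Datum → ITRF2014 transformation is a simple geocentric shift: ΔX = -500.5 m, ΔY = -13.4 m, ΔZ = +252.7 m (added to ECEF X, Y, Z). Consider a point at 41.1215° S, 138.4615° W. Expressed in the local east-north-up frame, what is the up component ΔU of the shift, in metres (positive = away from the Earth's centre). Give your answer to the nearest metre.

At φ = -41.1215°, λ = -138.4615°: sin φ = -0.657658, cos φ = 0.753317, sin λ = -0.663123, cos λ = -0.748510.
ΔU = cos φ cos λ·ΔX + cos φ sin λ·ΔY + sin φ·ΔZ = (0.753317)(-0.748510)(-500.5) + (0.753317)(-0.663123)(-13.4) + (-0.657658)(252.7) = 122.72 m.

ΔU = 123 m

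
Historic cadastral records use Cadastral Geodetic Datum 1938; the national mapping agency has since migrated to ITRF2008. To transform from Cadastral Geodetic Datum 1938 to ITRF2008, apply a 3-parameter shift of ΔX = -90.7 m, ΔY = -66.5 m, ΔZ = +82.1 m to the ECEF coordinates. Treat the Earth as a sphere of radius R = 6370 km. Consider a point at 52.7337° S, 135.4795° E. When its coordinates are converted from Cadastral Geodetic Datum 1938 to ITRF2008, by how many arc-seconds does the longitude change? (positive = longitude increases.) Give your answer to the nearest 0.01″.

sin φ = -0.795830, cos φ = 0.605520, sin λ = 0.701164, cos λ = -0.713000.
East component: ΔE = −sin λ·ΔX + cos λ·ΔY = −(0.701164)(-90.7) + (-0.713000)(-66.5) = 111.01 m.
1° of latitude spans πR/180 = 111177 m; at latitude φ, 1° of longitude spans that × cos φ = 67320.2 m, so Δλ = 111.01 / 67320.2 × 3600 = 5.936″.

Δλ = 5.94″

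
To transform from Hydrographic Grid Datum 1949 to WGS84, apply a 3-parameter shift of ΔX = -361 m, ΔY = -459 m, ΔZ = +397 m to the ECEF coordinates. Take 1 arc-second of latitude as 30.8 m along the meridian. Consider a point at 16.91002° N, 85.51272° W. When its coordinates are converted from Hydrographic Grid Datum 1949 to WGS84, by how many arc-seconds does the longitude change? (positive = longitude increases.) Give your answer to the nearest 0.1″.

sin φ = 0.290870, cos φ = 0.956763, sin λ = -0.996935, cos λ = 0.078238.
East component: ΔE = −sin λ·ΔX + cos λ·ΔY = −(-0.996935)(-361) + (0.078238)(-459) = -395.80 m.
1° of latitude spans 3600 × 30.80 = 110880 m; at latitude φ, 1° of longitude spans that × cos φ = 106085.9 m, so Δλ = -395.80 / 106085.9 × 3600 = -13.432″.

Δλ = -13.4″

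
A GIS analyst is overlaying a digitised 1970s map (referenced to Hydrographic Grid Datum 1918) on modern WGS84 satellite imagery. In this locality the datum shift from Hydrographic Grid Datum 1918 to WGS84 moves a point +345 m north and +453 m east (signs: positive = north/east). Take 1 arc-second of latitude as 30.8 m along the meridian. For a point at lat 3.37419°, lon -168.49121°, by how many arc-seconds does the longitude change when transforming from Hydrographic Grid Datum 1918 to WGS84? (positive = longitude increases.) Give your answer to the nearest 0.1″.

At latitude 3.37419°, cos φ = 0.998266.
1″ of longitude at this latitude = 30.80 × cos φ = 30.7466 m, so Δλ = 453.0 / 30.7466 = 14.733″.

Δλ = 14.7″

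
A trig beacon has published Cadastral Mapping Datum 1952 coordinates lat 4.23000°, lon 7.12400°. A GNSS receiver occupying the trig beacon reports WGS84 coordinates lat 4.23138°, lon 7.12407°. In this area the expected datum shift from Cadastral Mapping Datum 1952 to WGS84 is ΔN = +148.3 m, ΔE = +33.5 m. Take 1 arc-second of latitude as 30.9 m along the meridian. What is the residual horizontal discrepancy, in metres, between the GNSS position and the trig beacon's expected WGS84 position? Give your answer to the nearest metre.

Observed coordinate differences: Δφ = +0.00138°, Δλ = +0.00007°.
Converting to metres (1° lat = 111240 m, cos φ = 0.997276): observed ΔN = 153.5 m, observed ΔE = 7.8 m.
Subtracting the expected shift leaves a residual of 153.5 − (148.3) = 5.2 m north and 7.8 − (33.5) = -25.7 m east.
Residual distance = √(5.2² + (-25.7)²) = 26.3 m.

26 m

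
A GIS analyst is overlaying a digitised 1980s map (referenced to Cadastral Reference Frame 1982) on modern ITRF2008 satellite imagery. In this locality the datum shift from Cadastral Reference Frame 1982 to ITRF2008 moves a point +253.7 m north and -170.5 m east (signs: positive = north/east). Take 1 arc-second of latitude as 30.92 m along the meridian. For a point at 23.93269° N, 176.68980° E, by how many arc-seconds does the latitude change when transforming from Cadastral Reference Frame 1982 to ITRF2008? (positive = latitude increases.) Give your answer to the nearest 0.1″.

1″ of latitude = 30.92 m, so Δφ = 253.7 / 30.92 = 8.205″.

Δφ = 8.2″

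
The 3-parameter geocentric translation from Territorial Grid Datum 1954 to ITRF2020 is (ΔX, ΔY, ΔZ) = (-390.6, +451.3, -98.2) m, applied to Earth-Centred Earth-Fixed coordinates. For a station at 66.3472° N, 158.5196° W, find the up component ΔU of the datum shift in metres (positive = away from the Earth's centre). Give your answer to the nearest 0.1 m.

The local up (radial) axis is (cos φ cos λ, cos φ sin λ, sin φ), giving ΔU = 145.822 − 66.301 − 89.951 = -10.43 m.

ΔU = -10.4 m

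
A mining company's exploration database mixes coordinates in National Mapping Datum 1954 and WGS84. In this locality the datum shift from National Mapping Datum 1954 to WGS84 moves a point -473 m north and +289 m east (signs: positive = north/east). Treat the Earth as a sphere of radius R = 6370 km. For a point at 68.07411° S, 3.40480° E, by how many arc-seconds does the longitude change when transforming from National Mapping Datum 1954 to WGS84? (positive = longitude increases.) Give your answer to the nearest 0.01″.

At latitude -68.07411°, cos φ = 0.373407.
One radian of longitude at latitude φ spans R cos φ, so Δλ = ΔE / (R cos φ) = 289.0 / (6370000 × 0.373407) = 1.2150e-04 rad = 25.061″.

Δλ = 25.06″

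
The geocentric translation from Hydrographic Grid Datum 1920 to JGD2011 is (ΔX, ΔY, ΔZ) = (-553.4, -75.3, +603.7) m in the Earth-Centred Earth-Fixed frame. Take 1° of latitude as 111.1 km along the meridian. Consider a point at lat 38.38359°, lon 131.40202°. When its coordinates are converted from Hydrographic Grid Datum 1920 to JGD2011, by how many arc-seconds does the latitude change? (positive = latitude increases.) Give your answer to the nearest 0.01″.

Δφ = 9.11″

sin φ = 0.620923, cos φ = 0.783871, sin λ = 0.750088, cos λ = -0.661338.
North component: ΔN = −sin φ cos λ·ΔX − sin φ sin λ·ΔY + cos φ·ΔZ = −(0.620923)(-0.661338)(-553.4) − (0.620923)(0.750088)(-75.3) + (0.783871)(603.7) = 281.05 m.
1° of latitude spans 111100 m, so Δφ = 281.05 / 111100 × 3600 = 9.107″.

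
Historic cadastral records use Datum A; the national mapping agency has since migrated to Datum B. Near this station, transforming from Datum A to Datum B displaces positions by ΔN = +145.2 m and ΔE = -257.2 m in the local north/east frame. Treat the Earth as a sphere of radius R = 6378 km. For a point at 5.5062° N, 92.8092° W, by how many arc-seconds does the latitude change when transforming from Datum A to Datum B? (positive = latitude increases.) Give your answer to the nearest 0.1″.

On a sphere of radius R, 1 rad of latitude = R, so Δφ = ΔN / R = 145.2 / 6378000 = 2.2766e-05 rad = 4.696″.

Δφ = 4.7″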